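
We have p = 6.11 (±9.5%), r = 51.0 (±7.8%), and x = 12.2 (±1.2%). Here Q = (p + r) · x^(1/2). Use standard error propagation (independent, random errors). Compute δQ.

14.1

Let u = p + r = 57.1. δu = √(δp² + δr²) = √(0.337 + 15.8) = 4.02, so δu/u = 0.0704.
Q is then a monomial in u, x:
δQ/Q = √((δu/u)² + (½·δx/x)²) = √(0.00496 + 3.6e-05) = 0.0706
Q = 199, so δQ = 0.0706 × 199 = 14.1.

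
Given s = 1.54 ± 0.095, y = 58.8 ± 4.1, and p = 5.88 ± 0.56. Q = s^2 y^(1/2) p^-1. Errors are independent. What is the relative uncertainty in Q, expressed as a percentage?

16.0%

Each factor contributes (exponent × relative error)² to (δQ/Q)²:
  (2·δs/s)² = (2×0.0617)² = 0.0152;  (½·δy/y)² = (0.5×0.0697)² = 0.00122;  (-1·δp/p)² = (-1×0.0952)² = 0.00907
δQ/Q = √(0.0255) = 0.160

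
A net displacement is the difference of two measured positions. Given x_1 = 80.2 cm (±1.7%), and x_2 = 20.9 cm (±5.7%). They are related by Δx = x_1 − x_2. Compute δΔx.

Each term contributes (cᵢ δxᵢ)² to (δΔx)²:
  (δx_1)² = 1.86;  (δx_2)² = 1.42
δΔx = √(3.28) = 1.81 cm

1.81 cm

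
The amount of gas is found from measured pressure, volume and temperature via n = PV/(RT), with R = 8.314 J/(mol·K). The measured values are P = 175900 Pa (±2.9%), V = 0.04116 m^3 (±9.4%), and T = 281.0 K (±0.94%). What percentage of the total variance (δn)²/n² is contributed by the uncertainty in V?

90.5%

(δn/n)² = (1·δP/P)² + (1·δV/V)² + (-1·δT/T)²
  P term: (1×0.0290)² = 0.000841
  V term: (1×0.0940)² = 0.00884
  T term: (-1×0.00940)² = 8.84e-05
Total = 0.00977. Share from V = 0.00884/0.00977 = 0.905.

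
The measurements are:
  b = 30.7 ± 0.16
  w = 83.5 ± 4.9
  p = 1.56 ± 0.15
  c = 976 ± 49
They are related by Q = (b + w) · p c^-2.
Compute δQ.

Let u = b + w = 114. δu = √(δb² + δw²) = √(0.0256 + 24.0) = 4.90, so δu/u = 0.0429.
Q is then a monomial in u, p, c:
δQ/Q = √((δu/u)² + (1·δp/p)² + (-2·δc/c)²) = √(0.00184 + 0.00925 + 0.0101) = 0.146
Q = 0.000187, so δQ = 0.146 × 0.000187 = 2.72e-05.

2.72e-05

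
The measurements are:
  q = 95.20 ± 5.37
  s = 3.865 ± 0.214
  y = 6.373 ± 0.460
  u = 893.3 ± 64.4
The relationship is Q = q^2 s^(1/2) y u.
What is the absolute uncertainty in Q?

For a monomial Q ∝ q^2, s^(1/2), y, u, fractional errors add in quadrature:
  (2·δq/q)² = (2×0.0564)² = 0.0127;  (½·δs/s)² = (0.5×0.0554)² = 0.000766;  (1·δy/y)² = (1×0.0722)² = 0.00521;  (1·δu/u)² = (1×0.0721)² = 0.00520
δQ/Q = √(0.0239) = 0.155
Q = 1.014e+08, so δQ = 0.155 × 1.014e+08 = 1.57e+07.

1.57e+07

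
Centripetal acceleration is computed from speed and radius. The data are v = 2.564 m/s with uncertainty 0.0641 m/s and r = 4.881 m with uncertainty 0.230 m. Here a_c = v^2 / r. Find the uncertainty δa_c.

For a monomial a_c ∝ v^2, r^-1, fractional errors add in quadrature:
  (2·δv/v)² = (2×0.0250)² = 0.00250;  (-1·δr/r)² = (-1×0.0471)² = 0.00222
δa_c/a_c = √(0.00472) = 0.0687
a_c = 1.347 m/s^2, so δa_c = 0.0687 × 1.347 = 0.0925 m/s^2.

0.0925 m/s^2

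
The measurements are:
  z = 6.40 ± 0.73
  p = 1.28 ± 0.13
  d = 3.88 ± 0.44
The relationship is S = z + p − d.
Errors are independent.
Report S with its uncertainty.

Absolute uncertainties add in quadrature for a linear combination:
  (δz)² = 0.533;  (δp)² = 0.0169;  (δd)² = 0.194
δS = √(0.743) = 0.862
S = 3.80.

3.80 ± 0.862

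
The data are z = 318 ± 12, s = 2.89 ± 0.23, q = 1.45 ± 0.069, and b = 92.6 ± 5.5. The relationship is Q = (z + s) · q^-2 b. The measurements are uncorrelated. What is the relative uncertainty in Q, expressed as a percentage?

11.8%

Let u = z + s = 321. δu = √(δz² + δs²) = √(144 + 0.0529) = 12.0, so δu/u = 0.0374.
Q is then a monomial in u, q, b:
δQ/Q = √((δu/u)² + (-2·δq/q)² + (1·δb/b)²) = √(0.00140 + 0.00906 + 0.00353) = 0.118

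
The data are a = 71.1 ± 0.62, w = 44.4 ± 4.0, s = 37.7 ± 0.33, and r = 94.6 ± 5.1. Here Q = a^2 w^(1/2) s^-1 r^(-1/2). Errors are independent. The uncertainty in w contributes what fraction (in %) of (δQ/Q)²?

(δQ/Q)² = (2·δa/a)² + (½·δw/w)² + (-1·δs/s)² + (−½·δr/r)²
  a term: (2×0.00872)² = 0.000304
  w term: (0.5×0.0901)² = 0.00203
  s term: (-1×0.00875)² = 7.66e-05
  r term: (-0.5×0.0539)² = 0.000727
Total = 0.00314. Share from w = 0.00203/0.00314 = 0.647.

64.7%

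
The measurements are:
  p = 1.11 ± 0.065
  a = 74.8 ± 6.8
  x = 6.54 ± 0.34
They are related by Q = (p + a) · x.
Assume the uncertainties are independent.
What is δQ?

51.4

Let u = p + a = 75.9. δu = √(δp² + δa²) = √(0.00423 + 46.2) = 6.80, so δu/u = 0.0896.
Q is then a monomial in u, x:
δQ/Q = √((δu/u)² + (1·δx/x)²) = √(0.00803 + 0.00270) = 0.104
Q = 496, so δQ = 0.104 × 496 = 51.4.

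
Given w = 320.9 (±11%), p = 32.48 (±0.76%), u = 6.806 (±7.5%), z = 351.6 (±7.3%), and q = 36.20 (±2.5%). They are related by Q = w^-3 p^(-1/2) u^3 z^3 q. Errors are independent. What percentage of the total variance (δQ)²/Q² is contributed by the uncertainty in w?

52.3%

(δQ/Q)² = (-3·δw/w)² + (−½·δp/p)² + (3·δu/u)² + (3·δz/z)² + (1·δq/q)²
  w term: (-3×0.110)² = 0.109
  p term: (-0.5×0.00760)² = 1.44e-05
  u term: (3×0.0750)² = 0.0506
  z term: (3×0.0730)² = 0.0480
  q term: (1×0.0250)² = 0.000625
Total = 0.208. Share from w = 0.109/0.208 = 0.523.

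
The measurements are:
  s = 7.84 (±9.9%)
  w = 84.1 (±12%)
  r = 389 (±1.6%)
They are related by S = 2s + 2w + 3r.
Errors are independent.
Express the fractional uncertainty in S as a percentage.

For a sum/difference, combine absolute errors in quadrature:
  (2·δs)² = 2.41;  (2·δw)² = 407;  (3·δr)² = 349
δS = √(758) = 27.5
S = 1350, so δS/S = 27.5/1350 = 0.0204.

2.04%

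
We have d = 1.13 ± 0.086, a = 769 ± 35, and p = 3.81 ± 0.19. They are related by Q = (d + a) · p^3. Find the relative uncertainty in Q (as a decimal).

Let u = d + a = 770. δu = √(δd² + δa²) = √(0.00740 + 1220) = 35.0, so δu/u = 0.0454.
Q is then a monomial in u, p:
δQ/Q = √((δu/u)² + (3·δp/p)²) = √(0.00207 + 0.0224) = 0.156

0.156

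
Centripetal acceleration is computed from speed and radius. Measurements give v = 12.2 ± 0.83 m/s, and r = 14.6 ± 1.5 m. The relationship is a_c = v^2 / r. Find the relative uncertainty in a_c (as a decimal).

Relative error in a monomial: (δa_c/a_c)² = Σ (nᵢ · δxᵢ/xᵢ)².
  (2·δv/v)² = (2×0.0680)² = 0.0185;  (-1·δr/r)² = (-1×0.103)² = 0.0106
δa_c/a_c = √(0.0291) = 0.170

0.170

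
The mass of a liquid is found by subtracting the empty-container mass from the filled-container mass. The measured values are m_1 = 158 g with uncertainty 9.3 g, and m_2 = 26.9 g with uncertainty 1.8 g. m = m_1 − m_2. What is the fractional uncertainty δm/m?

Absolute uncertainties add in quadrature for a linear combination:
  (δm_1)² = 86.5;  (δm_2)² = 3.24
δm = √(89.7) = 9.47 g
m = 131 g, so δm/m = 9.47/131 = 0.0723.

0.0723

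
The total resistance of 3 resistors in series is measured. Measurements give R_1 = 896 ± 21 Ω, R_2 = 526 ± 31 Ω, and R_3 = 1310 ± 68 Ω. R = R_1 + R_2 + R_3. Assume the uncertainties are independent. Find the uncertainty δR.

Absolute uncertainties add in quadrature for a linear combination:
  (δR_1)² = 441;  (δR_2)² = 961;  (δR_3)² = 4620
δR = √(6030) = 77.6 Ω

77.6 Ω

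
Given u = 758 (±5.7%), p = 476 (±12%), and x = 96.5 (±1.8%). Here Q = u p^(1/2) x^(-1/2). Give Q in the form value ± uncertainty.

1680 ± 140

Since Q is a product/quotient, work with relative uncertainties:
  (1·δu/u)² = (1×0.0570)² = 0.00325;  (½·δp/p)² = (0.5×0.120)² = 0.00360;  (−½·δx/x)² = (-0.5×0.0180)² = 8.1e-05
δQ/Q = √(0.00693) = 0.0832
Q = 1680, so δQ = 0.0832 × 1680 = 140.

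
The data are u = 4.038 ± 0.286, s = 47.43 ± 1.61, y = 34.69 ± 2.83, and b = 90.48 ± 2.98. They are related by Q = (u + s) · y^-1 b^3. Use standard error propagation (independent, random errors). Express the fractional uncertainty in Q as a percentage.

Let w = u + s = 51.47. δw = √(δu² + δs²) = √(0.0818 + 2.59) = 1.64, so δw/w = 0.0318.
Q is then a monomial in w, y, b:
δQ/Q = √((δw/w)² + (-1·δy/y)² + (3·δb/b)²) = √(0.00101 + 0.00666 + 0.00976) = 0.132

13.2%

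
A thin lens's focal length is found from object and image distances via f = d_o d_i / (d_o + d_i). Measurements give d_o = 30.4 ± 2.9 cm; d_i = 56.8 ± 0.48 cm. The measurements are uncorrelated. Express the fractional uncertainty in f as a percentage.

6.22%

∂f/∂d_o = (d_i/(d_o+d_i))² = 0.424;  ∂f/∂d_i = (d_o/(d_o+d_i))² = 0.122
δf = √((∂f/∂d_o · δd_o)² + (∂f/∂d_i · δd_i)²) = √(1.51 + 0.00340) = 1.23 cm
f = 19.8 cm, so δf/f = 1.23/19.8 = 0.0622.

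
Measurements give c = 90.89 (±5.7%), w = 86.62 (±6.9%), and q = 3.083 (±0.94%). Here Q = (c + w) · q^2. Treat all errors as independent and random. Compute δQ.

Let u = c + w = 177.5. δu = √(δc² + δw²) = √(26.8 + 35.7) = 7.91, so δu/u = 0.0446.
Q is then a monomial in u, q:
δQ/Q = √((δu/u)² + (2·δq/q)²) = √(0.00199 + 0.000353) = 0.0484
Q = 1687, so δQ = 0.0484 × 1687 = 81.6.

81.6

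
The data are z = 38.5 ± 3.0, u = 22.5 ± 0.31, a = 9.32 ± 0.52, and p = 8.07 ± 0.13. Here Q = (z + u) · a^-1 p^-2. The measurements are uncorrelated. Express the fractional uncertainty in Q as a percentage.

Let w = z + u = 61.0. δw = √(δz² + δu²) = √(9.00 + 0.0961) = 3.02, so δw/w = 0.0494.
Q is then a monomial in w, a, p:
δQ/Q = √((δw/w)² + (-1·δa/a)² + (-2·δp/p)²) = √(0.00244 + 0.00311 + 0.00104) = 0.0812

8.12%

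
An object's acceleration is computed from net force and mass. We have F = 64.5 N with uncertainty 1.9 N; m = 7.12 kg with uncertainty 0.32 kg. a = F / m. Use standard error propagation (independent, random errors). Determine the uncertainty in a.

Each factor contributes (exponent × relative error)² to (δa/a)²:
  (1·δF/F)² = (1×0.0295)² = 0.000868;  (-1·δm/m)² = (-1×0.0449)² = 0.00202
δa/a = √(0.00289) = 0.0537
a = 9.06 m/s^2, so δa = 0.0537 × 9.06 = 0.487 m/s^2.

0.487 m/s^2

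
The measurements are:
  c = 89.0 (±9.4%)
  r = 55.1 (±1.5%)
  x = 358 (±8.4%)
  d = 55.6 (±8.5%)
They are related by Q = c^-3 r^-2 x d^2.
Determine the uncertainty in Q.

Since Q is a product/quotient, work with relative uncertainties:
  (-3·δc/c)² = (-3×0.0940)² = 0.0795;  (-2·δr/r)² = (-2×0.0150)² = 0.000900;  (1·δx/x)² = (1×0.0840)² = 0.00706;  (2·δd/d)² = (2×0.0850)² = 0.0289
δQ/Q = √(0.116) = 0.341
Q = 0.000517, so δQ = 0.341 × 0.000517 = 0.000176.

0.000176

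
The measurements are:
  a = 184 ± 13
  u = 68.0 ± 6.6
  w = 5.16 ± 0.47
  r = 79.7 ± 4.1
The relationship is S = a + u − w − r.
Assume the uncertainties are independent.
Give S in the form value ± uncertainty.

For a sum/difference, combine absolute errors in quadrature:
  (δa)² = 169;  (δu)² = 43.6;  (δw)² = 0.221;  (δr)² = 16.8
δS = √(230) = 15.2
S = 167.

167 ± 15.2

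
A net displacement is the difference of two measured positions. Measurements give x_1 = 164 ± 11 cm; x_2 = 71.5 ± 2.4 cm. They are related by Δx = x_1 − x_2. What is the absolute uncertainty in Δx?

Δx is a linear combination, so absolute uncertainties add in quadrature:
  (δx_1)² = 121;  (δx_2)² = 5.76
δΔx = √(127) = 11.3 cm

11.3 cm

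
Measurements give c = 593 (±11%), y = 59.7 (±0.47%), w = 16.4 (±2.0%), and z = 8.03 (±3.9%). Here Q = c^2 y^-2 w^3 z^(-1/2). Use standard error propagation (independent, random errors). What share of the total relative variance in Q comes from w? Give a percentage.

6.86%

(δQ/Q)² = (2·δc/c)² + (-2·δy/y)² + (3·δw/w)² + (−½·δz/z)²
  c term: (2×0.110)² = 0.0484
  y term: (-2×0.00470)² = 8.84e-05
  w term: (3×0.0200)² = 0.00360
  z term: (-0.5×0.0390)² = 0.000380
Total = 0.0525. Share from w = 0.00360/0.0525 = 0.0686.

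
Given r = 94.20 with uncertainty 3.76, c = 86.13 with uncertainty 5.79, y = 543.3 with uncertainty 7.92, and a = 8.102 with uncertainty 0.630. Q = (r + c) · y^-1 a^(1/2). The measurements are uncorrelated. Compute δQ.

0.0534

Let u = r + c = 180.3. δu = √(δr² + δc²) = √(14.1 + 33.5) = 6.90, so δu/u = 0.0383.
Q is then a monomial in u, y, a:
δQ/Q = √((δu/u)² + (-1·δy/y)² + (½·δa/a)²) = √(0.00147 + 0.000213 + 0.00151) = 0.0565
Q = 0.9448, so δQ = 0.0565 × 0.9448 = 0.0534.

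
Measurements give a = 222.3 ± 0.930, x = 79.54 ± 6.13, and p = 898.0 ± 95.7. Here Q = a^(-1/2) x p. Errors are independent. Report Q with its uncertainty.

4791 ± 630

For a monomial Q ∝ a^(-1/2), x, p, fractional errors add in quadrature:
  (−½·δa/a)² = (-0.5×0.00418)² = 4.38e-06;  (1·δx/x)² = (1×0.0771)² = 0.00594;  (1·δp/p)² = (1×0.107)² = 0.0114
δQ/Q = √(0.0173) = 0.132
Q = 4791, so δQ = 0.132 × 4791 = 630.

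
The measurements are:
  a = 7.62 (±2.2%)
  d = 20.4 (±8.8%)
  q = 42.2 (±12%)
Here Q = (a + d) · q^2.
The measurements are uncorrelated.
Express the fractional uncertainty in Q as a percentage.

Let u = a + d = 28.0. δu = √(δa² + δd²) = √(0.0281 + 3.22) = 1.80, so δu/u = 0.0643.
Q is then a monomial in u, q:
δQ/Q = √((δu/u)² + (2·δq/q)²) = √(0.00414 + 0.0576) = 0.248

24.8%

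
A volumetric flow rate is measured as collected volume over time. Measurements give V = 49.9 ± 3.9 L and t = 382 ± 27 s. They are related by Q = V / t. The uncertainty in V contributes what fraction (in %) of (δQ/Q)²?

55.0%

(δQ/Q)² = (1·δV/V)² + (-1·δt/t)²
  V term: (1×0.0782)² = 0.00611
  t term: (-1×0.0707)² = 0.00500
Total = 0.0111. Share from V = 0.00611/0.0111 = 0.550.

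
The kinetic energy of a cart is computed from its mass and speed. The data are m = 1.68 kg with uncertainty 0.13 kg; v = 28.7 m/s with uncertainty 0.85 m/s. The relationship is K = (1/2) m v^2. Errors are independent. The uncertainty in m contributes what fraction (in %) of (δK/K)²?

(δK/K)² = (1·δm/m)² + (2·δv/v)²
  m term: (1×0.0774)² = 0.00599
  v term: (2×0.0296)² = 0.00351
Total = 0.00950. Share from m = 0.00599/0.00950 = 0.631.

63.1%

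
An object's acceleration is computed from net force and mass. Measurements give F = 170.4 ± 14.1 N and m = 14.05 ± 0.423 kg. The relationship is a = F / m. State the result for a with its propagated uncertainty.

Relative error in a monomial: (δa/a)² = Σ (nᵢ · δxᵢ/xᵢ)².
  (1·δF/F)² = (1×0.0827)² = 0.00685;  (-1·δm/m)² = (-1×0.0301)² = 0.000906
δa/a = √(0.00775) = 0.0881
a = 12.13 m/s^2, so δa = 0.0881 × 12.13 = 1.07 m/s^2.

12.13 ± 1.07 m/s^2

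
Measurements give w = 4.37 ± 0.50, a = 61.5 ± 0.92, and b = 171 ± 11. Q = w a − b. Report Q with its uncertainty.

Let p = w·a = 269. δp/p = √((1·δw/w)² + (1·δa/a)²) = √(0.0131 + 0.000224) = 0.115, so δp = 31.0.
Q = p − b: δQ = √(δp² + δb²) = √(962 + 121) = 32.9
Q = 97.8.

97.8 ± 32.9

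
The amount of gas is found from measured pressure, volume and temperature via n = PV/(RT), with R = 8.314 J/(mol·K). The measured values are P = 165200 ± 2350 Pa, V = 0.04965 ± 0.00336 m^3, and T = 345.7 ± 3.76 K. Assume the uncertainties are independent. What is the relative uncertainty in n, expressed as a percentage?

Since n is a product/quotient, work with relative uncertainties:
  (1·δP/P)² = (1×0.0142)² = 0.000202;  (1·δV/V)² = (1×0.0677)² = 0.00458;  (-1·δT/T)² = (-1×0.0109)² = 0.000118
δn/n = √(0.00490) = 0.0700

7.00%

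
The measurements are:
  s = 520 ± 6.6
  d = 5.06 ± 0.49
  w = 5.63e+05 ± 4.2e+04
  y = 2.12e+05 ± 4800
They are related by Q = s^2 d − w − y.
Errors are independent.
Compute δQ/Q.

0.242

Let p = s^2·d = 1.37e+06. δp/p = √((2·δs/s)² + (1·δd/d)²) = √(0.000644 + 0.00938) = 0.100, so δp = 1.37e+05.
Q = p − w − y: δQ = √(δp² + δw² + δy²) = √(1.88e+10 + 1.76e+09 + 2.3e+07) = 1.43e+05
Q = 5.93e+05, so δQ/Q = 1.43e+05/5.93e+05 = 0.242.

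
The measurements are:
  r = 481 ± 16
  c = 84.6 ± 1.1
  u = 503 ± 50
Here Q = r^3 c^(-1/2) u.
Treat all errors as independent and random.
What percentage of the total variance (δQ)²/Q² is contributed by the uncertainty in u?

49.7%

(δQ/Q)² = (3·δr/r)² + (−½·δc/c)² + (1·δu/u)²
  r term: (3×0.0333)² = 0.00996
  c term: (-0.5×0.0130)² = 4.23e-05
  u term: (1×0.0994)² = 0.00988
Total = 0.0199. Share from u = 0.00988/0.0199 = 0.497.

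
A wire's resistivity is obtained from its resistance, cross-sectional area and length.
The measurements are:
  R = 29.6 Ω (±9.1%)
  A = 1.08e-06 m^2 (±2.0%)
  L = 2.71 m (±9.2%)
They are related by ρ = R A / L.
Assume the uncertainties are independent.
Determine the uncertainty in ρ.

Relative error in a monomial: (δρ/ρ)² = Σ (nᵢ · δxᵢ/xᵢ)².
  (1·δR/R)² = (1×0.0910)² = 0.00828;  (1·δA/A)² = (1×0.0200)² = 0.000400;  (-1·δL/L)² = (-1×0.0920)² = 0.00846
δρ/ρ = √(0.0171) = 0.131
ρ = 1.18e-05 Ω·m, so δρ = 0.131 × 1.18e-05 = 1.54e-06 Ω·m.

1.54e-06 Ω·m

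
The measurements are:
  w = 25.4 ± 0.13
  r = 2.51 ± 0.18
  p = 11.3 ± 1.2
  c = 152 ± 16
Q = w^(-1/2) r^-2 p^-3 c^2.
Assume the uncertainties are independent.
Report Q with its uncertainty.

Since Q is a product/quotient, work with relative uncertainties:
  (−½·δw/w)² = (-0.5×0.00512)² = 6.55e-06;  (-2·δr/r)² = (-2×0.0717)² = 0.0206;  (-3·δp/p)² = (-3×0.106)² = 0.101;  (2·δc/c)² = (2×0.105)² = 0.0443
δQ/Q = √(0.166) = 0.408
Q = 0.504, so δQ = 0.408 × 0.504 = 0.206.

0.504 ± 0.206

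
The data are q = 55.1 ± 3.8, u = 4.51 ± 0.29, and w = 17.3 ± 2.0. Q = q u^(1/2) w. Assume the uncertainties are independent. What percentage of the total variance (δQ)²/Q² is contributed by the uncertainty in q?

24.8%

(δQ/Q)² = (1·δq/q)² + (½·δu/u)² + (1·δw/w)²
  q term: (1×0.0690)² = 0.00476
  u term: (0.5×0.0643)² = 0.00103
  w term: (1×0.116)² = 0.0134
Total = 0.0192. Share from q = 0.00476/0.0192 = 0.248.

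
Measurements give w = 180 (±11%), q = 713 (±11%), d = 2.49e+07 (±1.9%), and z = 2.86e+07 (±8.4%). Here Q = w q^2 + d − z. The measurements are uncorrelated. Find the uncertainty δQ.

2.26e+07

Let p = w·q^2 = 9.15e+07. δp/p = √((1·δw/w)² + (2·δq/q)²) = √(0.0121 + 0.0484) = 0.246, so δp = 2.25e+07.
Q = p + d − z: δQ = √(δp² + δd² + δz²) = √(5.07e+14 + 2.24e+11 + 5.77e+12) = 2.26e+07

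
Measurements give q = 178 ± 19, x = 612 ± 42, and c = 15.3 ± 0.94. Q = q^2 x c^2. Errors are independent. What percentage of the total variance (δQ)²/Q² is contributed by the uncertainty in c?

23.1%

(δQ/Q)² = (2·δq/q)² + (1·δx/x)² + (2·δc/c)²
  q term: (2×0.107)² = 0.0456
  x term: (1×0.0686)² = 0.00471
  c term: (2×0.0614)² = 0.0151
Total = 0.0654. Share from c = 0.0151/0.0654 = 0.231.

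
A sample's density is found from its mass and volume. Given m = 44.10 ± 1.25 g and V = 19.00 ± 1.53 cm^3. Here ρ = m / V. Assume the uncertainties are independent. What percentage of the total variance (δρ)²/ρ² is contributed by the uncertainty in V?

(δρ/ρ)² = (1·δm/m)² + (-1·δV/V)²
  m term: (1×0.0283)² = 0.000803
  V term: (-1×0.0805)² = 0.00648
Total = 0.00729. Share from V = 0.00648/0.00729 = 0.890.

89.0%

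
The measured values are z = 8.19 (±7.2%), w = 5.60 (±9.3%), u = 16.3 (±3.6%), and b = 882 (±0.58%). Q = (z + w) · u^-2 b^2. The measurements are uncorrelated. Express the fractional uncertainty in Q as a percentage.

Let h = z + w = 13.8. δh = √(δz² + δw²) = √(0.348 + 0.271) = 0.787, so δh/h = 0.0571.
Q is then a monomial in h, u, b:
δQ/Q = √((δh/h)² + (-2·δu/u)² + (2·δb/b)²) = √(0.00325 + 0.00518 + 0.000135) = 0.0926

9.26%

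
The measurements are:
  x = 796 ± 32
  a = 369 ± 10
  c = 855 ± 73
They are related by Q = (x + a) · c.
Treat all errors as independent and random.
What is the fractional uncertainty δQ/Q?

0.0901

Let u = x + a = 1160. δu = √(δx² + δa²) = √(1020 + 100) = 33.5, so δu/u = 0.0288.
Q is then a monomial in u, c:
δQ/Q = √((δu/u)² + (1·δc/c)²) = √(0.000828 + 0.00729) = 0.0901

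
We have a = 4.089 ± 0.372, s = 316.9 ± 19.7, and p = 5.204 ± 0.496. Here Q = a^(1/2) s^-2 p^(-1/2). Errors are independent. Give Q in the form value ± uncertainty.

Q is a product of powers, so relative uncertainties combine in quadrature:
  (½·δa/a)² = (0.5×0.0910)² = 0.00207;  (-2·δs/s)² = (-2×0.0622)² = 0.0155;  (−½·δp/p)² = (-0.5×0.0953)² = 0.00227
δQ/Q = √(0.0198) = 0.141
Q = 8.827e-06, so δQ = 0.141 × 8.827e-06 = 1.24e-06.

(8.827 ± 1.24) × 10^-6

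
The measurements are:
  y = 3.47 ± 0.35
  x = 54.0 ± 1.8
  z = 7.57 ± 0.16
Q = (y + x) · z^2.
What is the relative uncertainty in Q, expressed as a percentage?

Let u = y + x = 57.5. δu = √(δy² + δx²) = √(0.122 + 3.24) = 1.83, so δu/u = 0.0319.
Q is then a monomial in u, z:
δQ/Q = √((δu/u)² + (2·δz/z)²) = √(0.00102 + 0.00179) = 0.0530

5.30%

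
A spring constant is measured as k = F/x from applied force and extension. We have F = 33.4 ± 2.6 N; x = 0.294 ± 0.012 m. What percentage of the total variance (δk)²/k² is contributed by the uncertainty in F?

78.4%

(δk/k)² = (1·δF/F)² + (-1·δx/x)²
  F term: (1×0.0778)² = 0.00606
  x term: (-1×0.0408)² = 0.00167
Total = 0.00773. Share from F = 0.00606/0.00773 = 0.784.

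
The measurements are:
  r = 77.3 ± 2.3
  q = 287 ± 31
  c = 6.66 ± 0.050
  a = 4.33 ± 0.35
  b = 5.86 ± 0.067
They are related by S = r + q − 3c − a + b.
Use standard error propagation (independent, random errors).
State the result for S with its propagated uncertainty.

Each term contributes (cᵢ δxᵢ)² to (δS)²:
  (δr)² = 5.29;  (δq)² = 961;  (3·δc)² = 0.0225;  (δa)² = 0.122;  (δb)² = 0.00449
δS = √(966) = 31.1
S = 346.

346 ± 31.1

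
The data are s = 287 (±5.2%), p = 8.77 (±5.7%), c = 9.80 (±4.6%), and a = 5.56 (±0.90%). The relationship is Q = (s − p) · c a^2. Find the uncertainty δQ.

6150

Let u = s − p = 278. δu = √(δs² + δp²) = √(223 + 0.250) = 14.9, so δu/u = 0.0537.
Q is then a monomial in u, c, a:
δQ/Q = √((δu/u)² + (1·δc/c)² + (2·δa/a)²) = √(0.00288 + 0.00212 + 0.000324) = 0.0729
Q = 84300, so δQ = 0.0729 × 84300 = 6150.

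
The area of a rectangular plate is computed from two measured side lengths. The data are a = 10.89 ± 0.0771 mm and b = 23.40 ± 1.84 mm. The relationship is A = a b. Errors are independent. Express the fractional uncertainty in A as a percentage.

Since A is a product/quotient, work with relative uncertainties:
  (1·δa/a)² = (1×0.00708)² = 5.01e-05;  (1·δb/b)² = (1×0.0786)² = 0.00618
δA/A = √(0.00623) = 0.0790

7.90%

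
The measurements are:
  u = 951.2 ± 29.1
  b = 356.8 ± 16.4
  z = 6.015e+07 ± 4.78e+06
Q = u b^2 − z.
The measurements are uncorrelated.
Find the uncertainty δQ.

1.27e+07

Let p = u·b^2 = 1.211e+08. δp/p = √((1·δu/u)² + (2·δb/b)²) = √(0.000936 + 0.00845) = 0.0969, so δp = 1.17e+07.
Q = p − z: δQ = √(δp² + δz²) = √(1.38e+14 + 2.28e+13) = 1.27e+07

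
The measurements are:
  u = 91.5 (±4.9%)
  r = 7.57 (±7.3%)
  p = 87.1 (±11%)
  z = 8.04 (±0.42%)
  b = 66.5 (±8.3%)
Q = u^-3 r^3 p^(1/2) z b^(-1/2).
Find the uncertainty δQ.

0.00142

For a monomial Q ∝ u^-3, r^3, p^(1/2), z, b^(-1/2), fractional errors add in quadrature:
  (-3·δu/u)² = (-3×0.0490)² = 0.0216;  (3·δr/r)² = (3×0.0730)² = 0.0480;  (½·δp/p)² = (0.5×0.110)² = 0.00302;  (1·δz/z)² = (1×0.00420)² = 1.76e-05;  (−½·δb/b)² = (-0.5×0.0830)² = 0.00172
δQ/Q = √(0.0743) = 0.273
Q = 0.00521, so δQ = 0.273 × 0.00521 = 0.00142.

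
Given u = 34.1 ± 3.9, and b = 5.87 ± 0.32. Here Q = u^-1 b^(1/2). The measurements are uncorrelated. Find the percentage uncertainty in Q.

11.8%

For a monomial Q ∝ u^-1, b^(1/2), fractional errors add in quadrature:
  (-1·δu/u)² = (-1×0.114)² = 0.0131;  (½·δb/b)² = (0.5×0.0545)² = 0.000743
δQ/Q = √(0.0138) = 0.118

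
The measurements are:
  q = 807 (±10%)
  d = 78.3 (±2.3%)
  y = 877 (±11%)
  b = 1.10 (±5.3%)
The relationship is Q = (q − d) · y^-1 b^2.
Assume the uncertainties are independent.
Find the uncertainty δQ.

Let u = q − d = 729. δu = √(δq² + δd²) = √(6510 + 3.24) = 80.7, so δu/u = 0.111.
Q is then a monomial in u, y, b:
δQ/Q = √((δu/u)² + (-1·δy/y)² + (2·δb/b)²) = √(0.0123 + 0.0121 + 0.0112) = 0.189
Q = 1.01, so δQ = 0.189 × 1.01 = 0.190.

0.190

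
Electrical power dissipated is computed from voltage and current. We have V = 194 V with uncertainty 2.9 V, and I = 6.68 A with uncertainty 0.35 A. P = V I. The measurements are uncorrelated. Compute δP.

Each factor contributes (exponent × relative error)² to (δP/P)²:
  (1·δV/V)² = (1×0.0149)² = 0.000223;  (1·δI/I)² = (1×0.0524)² = 0.00275
δP/P = √(0.00297) = 0.0545
P = 1300 W, so δP = 0.0545 × 1300 = 70.6 W.

70.6 W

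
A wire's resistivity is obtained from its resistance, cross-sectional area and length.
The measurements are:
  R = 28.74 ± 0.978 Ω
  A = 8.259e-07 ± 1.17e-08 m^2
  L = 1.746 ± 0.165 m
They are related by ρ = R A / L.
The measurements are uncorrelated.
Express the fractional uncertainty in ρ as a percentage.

10.1%

Products/powers → add relative errors in quadrature, weighted by exponent:
  (1·δR/R)² = (1×0.0340)² = 0.00116;  (1·δA/A)² = (1×0.0142)² = 0.000201;  (-1·δL/L)² = (-1×0.0945)² = 0.00893
δρ/ρ = √(0.0103) = 0.101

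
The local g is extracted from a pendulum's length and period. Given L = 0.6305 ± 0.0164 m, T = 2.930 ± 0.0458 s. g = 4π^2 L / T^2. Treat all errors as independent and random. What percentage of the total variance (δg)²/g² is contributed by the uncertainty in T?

59.1%

(δg/g)² = (1·δL/L)² + (-2·δT/T)²
  L term: (1×0.0260)² = 0.000677
  T term: (-2×0.0156)² = 0.000977
Total = 0.00165. Share from T = 0.000977/0.00165 = 0.591.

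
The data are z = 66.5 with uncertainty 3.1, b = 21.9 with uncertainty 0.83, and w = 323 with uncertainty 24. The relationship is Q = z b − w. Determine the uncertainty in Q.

Let p = z·b = 1460. δp/p = √((1·δz/z)² + (1·δb/b)²) = √(0.00217 + 0.00144) = 0.0601, so δp = 87.5.
Q = p − w: δQ = √(δp² + δw²) = √(7660 + 576) = 90.7

90.7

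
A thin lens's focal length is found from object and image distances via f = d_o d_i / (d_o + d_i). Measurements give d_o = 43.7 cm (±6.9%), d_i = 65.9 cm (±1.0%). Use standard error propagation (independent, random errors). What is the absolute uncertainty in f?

∂f/∂d_o = (d_i/(d_o+d_i))² = 0.362;  ∂f/∂d_i = (d_o/(d_o+d_i))² = 0.159
δf = √((∂f/∂d_o · δd_o)² + (∂f/∂d_i · δd_i)²) = √(1.19 + 0.0110) = 1.10 cm

1.10 cm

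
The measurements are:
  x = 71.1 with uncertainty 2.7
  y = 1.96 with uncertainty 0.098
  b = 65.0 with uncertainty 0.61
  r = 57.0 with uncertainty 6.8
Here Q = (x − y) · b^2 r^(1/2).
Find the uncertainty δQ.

Let u = x − y = 69.1. δu = √(δx² + δy²) = √(7.29 + 0.00960) = 2.70, so δu/u = 0.0391.
Q is then a monomial in u, b, r:
δQ/Q = √((δu/u)² + (2·δb/b)² + (½·δr/r)²) = √(0.00153 + 0.000352 + 0.00356) = 0.0737
Q = 2.21e+06, so δQ = 0.0737 × 2.21e+06 = 1.63e+05.

1.63e+05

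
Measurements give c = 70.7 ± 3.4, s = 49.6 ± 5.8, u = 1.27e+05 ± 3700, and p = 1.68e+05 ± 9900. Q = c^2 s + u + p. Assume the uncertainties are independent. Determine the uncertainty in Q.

39000

Let w = c^2·s = 2.48e+05. δw/w = √((2·δc/c)² + (1·δs/s)²) = √(0.00925 + 0.0137) = 0.151, so δw = 37500.
Q = w + u + p: δQ = √(δw² + δu² + δp²) = √(1.41e+09 + 1.37e+07 + 9.8e+07) = 39000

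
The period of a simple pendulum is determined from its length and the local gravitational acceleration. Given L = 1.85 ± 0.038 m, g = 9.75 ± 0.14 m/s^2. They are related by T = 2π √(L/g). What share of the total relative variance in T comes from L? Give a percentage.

67.2%

(δT/T)² = (½·δL/L)² + (−½·δg/g)²
  L term: (0.5×0.0205)² = 0.000105
  g term: (-0.5×0.0144)² = 5.15e-05
Total = 0.000157. Share from L = 0.000105/0.000157 = 0.672.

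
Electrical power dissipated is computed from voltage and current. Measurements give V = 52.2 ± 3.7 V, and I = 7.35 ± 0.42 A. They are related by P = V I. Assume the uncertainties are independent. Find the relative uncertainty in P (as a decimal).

0.0910

Products/powers → add relative errors in quadrature, weighted by exponent:
  (1·δV/V)² = (1×0.0709)² = 0.00502;  (1·δI/I)² = (1×0.0571)² = 0.00327
δP/P = √(0.00829) = 0.0910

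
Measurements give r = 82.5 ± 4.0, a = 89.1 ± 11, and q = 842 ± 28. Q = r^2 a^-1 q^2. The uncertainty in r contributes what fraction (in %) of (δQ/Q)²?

32.3%

(δQ/Q)² = (2·δr/r)² + (-1·δa/a)² + (2·δq/q)²
  r term: (2×0.0485)² = 0.00940
  a term: (-1×0.123)² = 0.0152
  q term: (2×0.0333)² = 0.00442
Total = 0.0291. Share from r = 0.00940/0.0291 = 0.323.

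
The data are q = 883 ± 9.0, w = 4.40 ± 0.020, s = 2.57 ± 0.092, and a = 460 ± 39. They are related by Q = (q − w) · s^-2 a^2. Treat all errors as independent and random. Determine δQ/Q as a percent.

18.4%

Let u = q − w = 879. δu = √(δq² + δw²) = √(81.0 + 0.000400) = 9.00, so δu/u = 0.0102.
Q is then a monomial in u, s, a:
δQ/Q = √((δu/u)² + (-2·δs/s)² + (2·δa/a)²) = √(0.000105 + 0.00513 + 0.0288) = 0.184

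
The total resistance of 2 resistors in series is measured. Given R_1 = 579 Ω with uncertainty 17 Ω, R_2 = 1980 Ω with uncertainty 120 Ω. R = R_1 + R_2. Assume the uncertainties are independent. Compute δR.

For a sum/difference, combine absolute errors in quadrature:
  (δR_1)² = 289;  (δR_2)² = 14400
δR = √(14700) = 121 Ω

121 Ω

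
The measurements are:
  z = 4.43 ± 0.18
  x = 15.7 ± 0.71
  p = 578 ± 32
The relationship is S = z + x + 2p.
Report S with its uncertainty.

1180 ± 64.0

Absolute uncertainties add in quadrature for a linear combination:
  (δz)² = 0.0324;  (δx)² = 0.504;  (2·δp)² = 4100
δS = √(4100) = 64.0
S = 1180.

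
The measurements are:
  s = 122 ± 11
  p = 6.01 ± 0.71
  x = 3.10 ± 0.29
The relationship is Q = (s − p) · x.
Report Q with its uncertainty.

Let u = s − p = 116. δu = √(δs² + δp²) = √(121 + 0.504) = 11.0, so δu/u = 0.0950.
Q is then a monomial in u, x:
δQ/Q = √((δu/u)² + (1·δx/x)²) = √(0.00903 + 0.00875) = 0.133
Q = 360, so δQ = 0.133 × 360 = 47.9.

360 ± 47.9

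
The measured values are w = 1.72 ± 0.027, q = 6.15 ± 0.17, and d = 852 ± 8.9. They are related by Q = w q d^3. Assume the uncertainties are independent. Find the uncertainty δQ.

Relative error in a monomial: (δQ/Q)² = Σ (nᵢ · δxᵢ/xᵢ)².
  (1·δw/w)² = (1×0.0157)² = 0.000246;  (1·δq/q)² = (1×0.0276)² = 0.000764;  (3·δd/d)² = (3×0.0104)² = 0.000982
δQ/Q = √(0.00199) = 0.0446
Q = 6.54e+09, so δQ = 0.0446 × 6.54e+09 = 2.92e+08.

2.92e+08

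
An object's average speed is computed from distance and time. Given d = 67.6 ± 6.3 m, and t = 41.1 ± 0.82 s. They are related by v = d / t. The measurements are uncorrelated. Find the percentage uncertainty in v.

9.53%

Products/powers → add relative errors in quadrature, weighted by exponent:
  (1·δd/d)² = (1×0.0932)² = 0.00869;  (-1·δt/t)² = (-1×0.0200)² = 0.000398
δv/v = √(0.00908) = 0.0953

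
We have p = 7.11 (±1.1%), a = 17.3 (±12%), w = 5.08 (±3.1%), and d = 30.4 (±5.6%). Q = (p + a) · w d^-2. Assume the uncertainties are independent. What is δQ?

Let u = p + a = 24.4. δu = √(δp² + δa²) = √(0.00612 + 4.31) = 2.08, so δu/u = 0.0851.
Q is then a monomial in u, w, d:
δQ/Q = √((δu/u)² + (1·δw/w)² + (-2·δd/d)²) = √(0.00724 + 0.000961 + 0.0125) = 0.144
Q = 0.134, so δQ = 0.144 × 0.134 = 0.0193.

0.0193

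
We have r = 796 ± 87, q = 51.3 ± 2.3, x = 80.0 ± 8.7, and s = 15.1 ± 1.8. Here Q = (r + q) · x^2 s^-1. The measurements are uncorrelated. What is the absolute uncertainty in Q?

96400

Let u = r + q = 847. δu = √(δr² + δq²) = √(7570 + 5.29) = 87.0, so δu/u = 0.103.
Q is then a monomial in u, x, s:
δQ/Q = √((δu/u)² + (2·δx/x)² + (-1·δs/s)²) = √(0.0106 + 0.0473 + 0.0142) = 0.268
Q = 3.59e+05, so δQ = 0.268 × 3.59e+05 = 96400.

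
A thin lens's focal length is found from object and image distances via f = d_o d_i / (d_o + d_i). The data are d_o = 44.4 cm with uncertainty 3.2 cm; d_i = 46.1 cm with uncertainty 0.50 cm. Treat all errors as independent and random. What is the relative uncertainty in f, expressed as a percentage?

∂f/∂d_o = (d_i/(d_o+d_i))² = 0.259;  ∂f/∂d_i = (d_o/(d_o+d_i))² = 0.241
δf = √((∂f/∂d_o · δd_o)² + (∂f/∂d_i · δd_i)²) = √(0.689 + 0.0145) = 0.839 cm
f = 22.6 cm, so δf/f = 0.839/22.6 = 0.0371.

3.71%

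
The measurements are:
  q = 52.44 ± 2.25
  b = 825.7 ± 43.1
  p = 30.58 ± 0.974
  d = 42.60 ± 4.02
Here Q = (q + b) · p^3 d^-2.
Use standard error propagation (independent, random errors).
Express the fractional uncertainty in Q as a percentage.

Let u = q + b = 878.1. δu = √(δq² + δb²) = √(5.06 + 1860) = 43.2, so δu/u = 0.0491.
Q is then a monomial in u, p, d:
δQ/Q = √((δu/u)² + (3·δp/p)² + (-2·δd/d)²) = √(0.00242 + 0.00913 + 0.0356) = 0.217

21.7%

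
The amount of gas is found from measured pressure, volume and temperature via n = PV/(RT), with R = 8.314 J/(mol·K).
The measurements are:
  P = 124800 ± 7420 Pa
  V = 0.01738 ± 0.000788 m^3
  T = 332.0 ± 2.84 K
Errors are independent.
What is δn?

For a monomial n ∝ P, V, T^-1, fractional errors add in quadrature:
  (1·δP/P)² = (1×0.0595)² = 0.00353;  (1·δV/V)² = (1×0.0453)² = 0.00206;  (-1·δT/T)² = (-1×0.00855)² = 7.32e-05
δn/n = √(0.00566) = 0.0753
n = 0.7858 mol, so δn = 0.0753 × 0.7858 = 0.0591 mol.

0.0591 mol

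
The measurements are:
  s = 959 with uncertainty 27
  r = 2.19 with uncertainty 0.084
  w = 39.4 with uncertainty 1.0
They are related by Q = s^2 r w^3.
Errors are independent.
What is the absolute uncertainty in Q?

1.26e+10

Relative error in a monomial: (δQ/Q)² = Σ (nᵢ · δxᵢ/xᵢ)².
  (2·δs/s)² = (2×0.0282)² = 0.00317;  (1·δr/r)² = (1×0.0384)² = 0.00147;  (3·δw/w)² = (3×0.0254)² = 0.00580
δQ/Q = √(0.0104) = 0.102
Q = 1.23e+11, so δQ = 0.102 × 1.23e+11 = 1.26e+10.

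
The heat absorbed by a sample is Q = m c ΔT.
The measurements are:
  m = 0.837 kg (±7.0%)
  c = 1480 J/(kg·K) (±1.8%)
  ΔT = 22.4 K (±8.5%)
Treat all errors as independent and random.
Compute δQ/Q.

0.112

Products/powers → add relative errors in quadrature, weighted by exponent:
  (1·δm/m)² = (1×0.0700)² = 0.00490;  (1·δc/c)² = (1×0.0180)² = 0.000324;  (1·δΔT/ΔT)² = (1×0.0850)² = 0.00723
δQ/Q = √(0.0124) = 0.112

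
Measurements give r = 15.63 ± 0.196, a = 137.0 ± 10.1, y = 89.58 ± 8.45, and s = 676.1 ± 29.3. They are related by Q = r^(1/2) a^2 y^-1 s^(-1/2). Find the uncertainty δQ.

Since Q is a product/quotient, work with relative uncertainties:
  (½·δr/r)² = (0.5×0.0125)² = 3.93e-05;  (2·δa/a)² = (2×0.0737)² = 0.0217;  (-1·δy/y)² = (-1×0.0943)² = 0.00890;  (−½·δs/s)² = (-0.5×0.0433)² = 0.000470
δQ/Q = √(0.0311) = 0.176
Q = 31.86, so δQ = 0.176 × 31.86 = 5.62.

5.62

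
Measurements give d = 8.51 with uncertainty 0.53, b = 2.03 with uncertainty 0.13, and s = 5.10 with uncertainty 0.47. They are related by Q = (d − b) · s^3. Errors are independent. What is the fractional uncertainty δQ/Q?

0.289

Let u = d − b = 6.48. δu = √(δd² + δb²) = √(0.281 + 0.0169) = 0.546, so δu/u = 0.0842.
Q is then a monomial in u, s:
δQ/Q = √((δu/u)² + (3·δs/s)²) = √(0.00709 + 0.0764) = 0.289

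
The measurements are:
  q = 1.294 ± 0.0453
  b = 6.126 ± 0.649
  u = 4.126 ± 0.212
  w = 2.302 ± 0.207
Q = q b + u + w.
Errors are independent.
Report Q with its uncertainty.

14.36 ± 0.933

Let p = q·b = 7.927. δp/p = √((1·δq/q)² + (1·δb/b)²) = √(0.00123 + 0.0112) = 0.112, so δp = 0.884.
Q = p + u + w: δQ = √(δp² + δu² + δw²) = √(0.782 + 0.0449 + 0.0428) = 0.933
Q = 14.36.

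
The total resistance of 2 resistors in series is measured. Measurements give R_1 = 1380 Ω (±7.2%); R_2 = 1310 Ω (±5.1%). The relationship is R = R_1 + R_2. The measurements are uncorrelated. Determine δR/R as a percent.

4.45%

R is a linear combination, so absolute uncertainties add in quadrature:
  (δR_1)² = 9870;  (δR_2)² = 4460
δR = √(14300) = 120 Ω
R = 2690 Ω, so δR/R = 120/2690 = 0.0445.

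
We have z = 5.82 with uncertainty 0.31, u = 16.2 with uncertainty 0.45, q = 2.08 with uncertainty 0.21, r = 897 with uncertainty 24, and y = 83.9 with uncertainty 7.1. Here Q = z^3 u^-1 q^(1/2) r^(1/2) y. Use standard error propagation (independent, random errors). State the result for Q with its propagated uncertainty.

For a monomial Q ∝ z^3, u^-1, q^(1/2), r^(1/2), y, fractional errors add in quadrature:
  (3·δz/z)² = (3×0.0533)² = 0.0255;  (-1·δu/u)² = (-1×0.0278)² = 0.000772;  (½·δq/q)² = (0.5×0.101)² = 0.00255;  (½·δr/r)² = (0.5×0.0268)² = 0.000179;  (1·δy/y)² = (1×0.0846)² = 0.00716
δQ/Q = √(0.0362) = 0.190
Q = 44100, so δQ = 0.190 × 44100 = 8390.

44100 ± 8390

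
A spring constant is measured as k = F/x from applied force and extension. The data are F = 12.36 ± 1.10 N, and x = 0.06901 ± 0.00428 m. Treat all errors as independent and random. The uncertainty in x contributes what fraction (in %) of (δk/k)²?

32.7%

(δk/k)² = (1·δF/F)² + (-1·δx/x)²
  F term: (1×0.0890)² = 0.00792
  x term: (-1×0.0620)² = 0.00385
Total = 0.0118. Share from x = 0.00385/0.0118 = 0.327.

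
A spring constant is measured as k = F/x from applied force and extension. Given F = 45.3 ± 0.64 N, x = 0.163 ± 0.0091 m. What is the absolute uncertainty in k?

16.0 N/m

Products/powers → add relative errors in quadrature, weighted by exponent:
  (1·δF/F)² = (1×0.0141)² = 0.000200;  (-1·δx/x)² = (-1×0.0558)² = 0.00312
δk/k = √(0.00332) = 0.0576
k = 278 N/m, so δk = 0.0576 × 278 = 16.0 N/m.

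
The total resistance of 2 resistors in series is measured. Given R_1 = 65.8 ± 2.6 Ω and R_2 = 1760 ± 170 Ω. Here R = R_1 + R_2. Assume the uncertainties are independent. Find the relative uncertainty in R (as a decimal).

0.0931

Each term contributes (cᵢ δxᵢ)² to (δR)²:
  (δR_1)² = 6.76;  (δR_2)² = 28900
δR = √(28900) = 170 Ω
R = 1830 Ω, so δR/R = 170/1830 = 0.0931.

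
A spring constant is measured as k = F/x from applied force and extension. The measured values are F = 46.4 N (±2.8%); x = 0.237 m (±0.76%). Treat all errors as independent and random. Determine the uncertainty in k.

5.68 N/m

Products/powers → add relative errors in quadrature, weighted by exponent:
  (1·δF/F)² = (1×0.0280)² = 0.000784;  (-1·δx/x)² = (-1×0.00760)² = 5.78e-05
δk/k = √(0.000842) = 0.0290
k = 196 N/m, so δk = 0.0290 × 196 = 5.68 N/m.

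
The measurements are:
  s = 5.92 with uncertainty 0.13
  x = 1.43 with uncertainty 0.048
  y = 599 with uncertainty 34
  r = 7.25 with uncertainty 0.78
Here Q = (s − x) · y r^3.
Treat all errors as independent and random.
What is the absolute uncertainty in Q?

3.37e+05

Let u = s − x = 4.49. δu = √(δs² + δx²) = √(0.0169 + 0.00230) = 0.139, so δu/u = 0.0309.
Q is then a monomial in u, y, r:
δQ/Q = √((δu/u)² + (1·δy/y)² + (3·δr/r)²) = √(0.000953 + 0.00322 + 0.104) = 0.329
Q = 1.02e+06, so δQ = 0.329 × 1.02e+06 = 3.37e+05.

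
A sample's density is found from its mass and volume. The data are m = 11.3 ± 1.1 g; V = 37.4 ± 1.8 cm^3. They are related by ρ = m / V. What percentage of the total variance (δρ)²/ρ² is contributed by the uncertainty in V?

(δρ/ρ)² = (1·δm/m)² + (-1·δV/V)²
  m term: (1×0.0973)² = 0.00948
  V term: (-1×0.0481)² = 0.00232
Total = 0.0118. Share from V = 0.00232/0.0118 = 0.196.

19.6%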